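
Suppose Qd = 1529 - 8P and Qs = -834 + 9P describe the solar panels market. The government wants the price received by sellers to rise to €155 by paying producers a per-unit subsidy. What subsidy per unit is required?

Required subsidy s = €34 per unit

At a seller price of 155, quantity supplied is -834 + 9·155 = 561.
Buyers absorb 561 only when they pay Pb with 1529 − 8·Pb = 561, i.e. Pb = 121.
s = Ps − Pb = 155 − 121 = 34.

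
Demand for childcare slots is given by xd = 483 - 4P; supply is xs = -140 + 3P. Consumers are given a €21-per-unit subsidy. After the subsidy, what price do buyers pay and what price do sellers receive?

Buyers pay €80; sellers receive €101

Pre-subsidy: 483 - 4P = -140 + 3P gives P* = 89, x* = 127.
With the rebate, buyers effectively pay Pb = Ps − 21, where Ps is the price sellers receive.
Demand in terms of Ps becomes xd = 483 − 4(Ps − 21) = 567 - 4Ps. Setting this equal to supply: 567 - 4Ps = -140 + 3Ps, so Ps = 101.
Buyers pay Pb = 101 − 21 = 80; x' = -140 + 3·101 = 163.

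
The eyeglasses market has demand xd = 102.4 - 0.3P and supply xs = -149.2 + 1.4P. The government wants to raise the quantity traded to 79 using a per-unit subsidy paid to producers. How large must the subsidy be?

Required subsidy s = 85 per unit

At x = 79, invert demand for the buyer price: Pb = (102.4 − 79)/0.3 = 78; invert supply for the seller price: Ps = (79 − (-149.2))/1.4 = 163.
The subsidy must fill the gap: s = Ps − Pb = 163 − 78 = 85.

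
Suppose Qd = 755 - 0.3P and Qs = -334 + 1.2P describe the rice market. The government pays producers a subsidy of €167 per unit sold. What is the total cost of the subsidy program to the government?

Pre-subsidy: 755 - 0.3P = -334 + 1.2P gives P* = 726, Q* = 537.2.
With the subsidy, sellers receive Ps = Pb + 167 for each unit, where Pb is the price buyers pay.
Supply in terms of Pb becomes Qs = -334 + 1.2(Pb + 167) = -133.6 + 1.2Pb. Setting this equal to demand: 755 - 0.3Pb = -133.6 + 1.2Pb, so Pb = 592.4.
Sellers receive Ps = 592.4 + 167 = 759.4; Q' = 755 − 0.3·592.4 = 577.28.
Government outlay = subsidy × quantity = 167 × 577.28 = 96405.76.

Government cost = €96405.76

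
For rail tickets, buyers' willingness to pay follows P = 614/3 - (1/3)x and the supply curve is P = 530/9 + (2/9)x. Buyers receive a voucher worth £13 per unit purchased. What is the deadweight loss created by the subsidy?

Pre-subsidy: 614/3 - (1/3)x = 530/9 + (2/9)x gives x* = 262.4 and P* = 117.2.
With the rebate, buyers effectively pay Pb = Ps − 13, where Ps is the price sellers receive.
On the curves, Pb = 614/3 - (1/3)x and Ps = 530/9 + (2/9)x; the wedge Ps − Pb = 13 gives 530/9 + (2/9)x − (614/3 - (1/3)x) = 13, so x' = 285.8.
Then Pb = 614/3 − (1/3)·285.8 = 109.4 and Ps = 530/9 + (2/9)·285.8 = 122.4.
The subsidy expands output by 285.8 − 262.4 = 23.4 past the efficient level; on those units the gap between marginal cost and willingness to pay runs from 0 up to 13.
DWL = ½ × 13 × 23.4 = 152.1.

Deadweight loss = £152.1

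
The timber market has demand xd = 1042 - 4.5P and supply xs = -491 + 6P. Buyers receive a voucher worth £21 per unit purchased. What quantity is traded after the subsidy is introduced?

x' = 439

Pre-subsidy: 1042 - 4.5P = -491 + 6P gives P* = 146, x* = 385.
With the rebate, buyers effectively pay Pb = Ps − 21, where Ps is the price sellers receive.
Demand in terms of Ps becomes xd = 1042 − 4.5(Ps − 21) = 1136.5 - 4.5Ps. Setting this equal to supply: 1136.5 - 4.5Ps = -491 + 6Ps, so Ps = 155.
Buyers pay Pb = 155 − 21 = 134; x' = -491 + 6·155 = 439.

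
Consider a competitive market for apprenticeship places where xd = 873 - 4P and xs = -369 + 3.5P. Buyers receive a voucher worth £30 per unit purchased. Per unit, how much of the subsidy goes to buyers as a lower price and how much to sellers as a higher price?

Pre-subsidy: 873 - 4P = -369 + 3.5P gives P* = 165.6, x* = 210.6.
With the rebate, buyers effectively pay Pb = Ps − 30, where Ps is the price sellers receive.
Demand in terms of Ps becomes xd = 873 − 4(Ps − 30) = 993 - 4Ps. Setting this equal to supply: 993 - 4Ps = -369 + 3.5Ps, so Ps = 181.6.
Buyers pay Pb = 181.6 − 30 = 151.6; x' = -369 + 3.5·181.6 = 266.6.
Buyers' price falls by P* − Pb = 165.6 − 151.6 = 14; sellers' price rises by Ps − P* = 181.6 − 165.6 = 16.

Buyers gain £14 per unit; sellers gain £16 per unit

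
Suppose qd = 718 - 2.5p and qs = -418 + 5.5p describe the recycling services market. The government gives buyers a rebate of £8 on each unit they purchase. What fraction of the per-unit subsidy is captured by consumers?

Pre-subsidy: 718 - 2.5p = -418 + 5.5p gives p* = 142, q* = 363.
With the rebate, buyers effectively pay pb = ps − 8, where ps is the price sellers receive.
Demand in terms of ps becomes qd = 718 − 2.5(ps − 8) = 738 - 2.5ps. Setting this equal to supply: 738 - 2.5ps = -418 + 5.5ps, so ps = 144.5.
Buyers pay pb = 144.5 − 8 = 136.5; q' = -418 + 5.5·144.5 = 376.75.
Buyers' price falls by p* − pb = 142 − 136.5 = 5.5; sellers' price rises by ps − p* = 144.5 − 142 = 2.5.
So consumers capture 5.5/8 = 0.6875 of each unit of subsidy.

Consumer share = 0.6875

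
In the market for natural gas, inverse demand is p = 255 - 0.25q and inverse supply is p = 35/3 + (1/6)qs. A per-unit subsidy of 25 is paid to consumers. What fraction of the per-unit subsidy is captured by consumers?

Consumer share = 0.6

Pre-subsidy: 255 - 0.25q = 35/3 + (1/6)q gives q* = 584 and p* = 109.
With the rebate, buyers effectively pay pb = ps − 25, where ps is the price sellers receive.
On the curves, pb = 255 - 0.25q and ps = 35/3 + (1/6)q; the wedge ps − pb = 25 gives 35/3 + (1/6)q − (255 - 0.25q) = 25, so q' = 644.
Then pb = 255 − 0.25·644 = 94 and ps = 35/3 + (1/6)·644 = 119.
Buyers' price falls by p* − pb = 109 − 94 = 15; sellers' price rises by ps − p* = 119 − 109 = 10.
So consumers capture 15/25 = 0.6 of each unit of subsidy.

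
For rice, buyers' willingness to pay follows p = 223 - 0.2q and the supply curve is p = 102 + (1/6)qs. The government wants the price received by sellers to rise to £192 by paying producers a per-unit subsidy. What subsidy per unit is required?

Required subsidy s = £77 per unit

At a seller price of 192, quantity supplied is -612 + 6·192 = 540.
Buyers absorb 540 only when they pay pb = 223 − 0.2·540 = 115.
s = ps − pb = 192 − 115 = 77.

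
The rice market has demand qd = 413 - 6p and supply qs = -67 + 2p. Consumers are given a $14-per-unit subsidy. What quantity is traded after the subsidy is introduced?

q' = 74

Pre-subsidy: 413 - 6p = -67 + 2p gives p* = 60, q* = 53.
With the rebate, buyers effectively pay pb = ps − 14, where ps is the price sellers receive.
Demand in terms of ps becomes qd = 413 − 6(ps − 14) = 497 - 6ps. Setting this equal to supply: 497 - 6ps = -67 + 2ps, so ps = 70.5.
Buyers pay pb = 70.5 − 14 = 56.5; q' = -67 + 2·70.5 = 74.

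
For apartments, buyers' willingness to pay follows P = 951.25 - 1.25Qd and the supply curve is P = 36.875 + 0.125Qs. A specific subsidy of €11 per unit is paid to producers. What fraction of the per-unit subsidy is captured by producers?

Pre-subsidy: 951.25 - 1.25Q = 36.875 + 0.125Q gives Q* = 665 and P* = 120.
With the subsidy, sellers receive Ps = Pb + 11 for each unit, where Pb is the price buyers pay.
On the curves, Pb = 951.25 - 1.25Q and Ps = 36.875 + 0.125Q; the wedge Ps − Pb = 11 gives 36.875 + 0.125Q − (951.25 - 1.25Q) = 11, so Q' = 673.
Then Pb = 951.25 − 1.25·673 = 110 and Ps = 36.875 + 0.125·673 = 121.
Buyers' price falls by P* − Pb = 120 − 110 = 10; sellers' price rises by Ps − P* = 121 − 120 = 1.
So producers capture 1/11 = 1/11 of each unit of subsidy.

Producer share = 1/11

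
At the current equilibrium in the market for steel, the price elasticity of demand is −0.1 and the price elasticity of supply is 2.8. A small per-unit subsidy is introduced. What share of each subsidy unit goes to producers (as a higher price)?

For a small subsidy around the equilibrium, the benefit split depends on the relative slopes, which at a point are proportional to the elasticities.
Buyer share = εs/(εs + |εd|) = 2.8/(2.8 + 0.1) = 28/29; seller share = |εd|/(εs + |εd|) = 1/29.
So producers capture 1/29 of the subsidy.

Producer share = 1/29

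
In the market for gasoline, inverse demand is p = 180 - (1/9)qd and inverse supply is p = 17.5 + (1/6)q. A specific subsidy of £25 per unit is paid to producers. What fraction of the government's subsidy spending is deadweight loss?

Pre-subsidy: 180 - (1/9)q = 17.5 + (1/6)q gives q* = 585 and p* = 115.
With the subsidy, sellers receive ps = pb + 25 for each unit, where pb is the price buyers pay.
On the curves, pb = 180 - (1/9)q and ps = 17.5 + (1/6)q; the wedge ps − pb = 25 gives 17.5 + (1/6)q − (180 - (1/9)q) = 25, so q' = 675.
Then pb = 180 − (1/9)·675 = 105 and ps = 17.5 + (1/6)·675 = 130.
ΔCS = ½(585 + 675)(115 − 105) = 6300; ΔPS = ½(585 + 675)(130 − 115) = 9450.
Government spending = 25 × 675 = 16875.
DWL = ½ × 25 × (675 − 585) = 1125; fraction = 1125 / 16875 = 1/15.

DWL / government spending = 1/15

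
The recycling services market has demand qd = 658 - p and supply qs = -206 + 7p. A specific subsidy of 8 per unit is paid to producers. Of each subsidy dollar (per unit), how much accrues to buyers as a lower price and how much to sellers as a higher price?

Pre-subsidy: 658 - p = -206 + 7p gives p* = 108, q* = 550.
With the subsidy, sellers receive ps = pb + 8 for each unit, where pb is the price buyers pay.
Supply in terms of pb becomes qs = -206 + 7(pb + 8) = -150 + 7pb. Setting this equal to demand: 658 - pb = -150 + 7pb, so pb = 101.
Sellers receive ps = 101 + 8 = 109; q' = 658 − 1·101 = 557.
Buyers' price falls by p* − pb = 108 − 101 = 7; sellers' price rises by ps − p* = 109 − 108 = 1.

Buyers gain 7 per unit; sellers gain 1 per unit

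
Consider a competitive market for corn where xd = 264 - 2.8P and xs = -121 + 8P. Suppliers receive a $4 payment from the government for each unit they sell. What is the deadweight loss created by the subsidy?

Deadweight loss = 448/27

Pre-subsidy: 264 - 2.8P = -121 + 8P gives P* = 1925/54, x* = 4433/27.
With the subsidy, sellers receive Ps = Pb + 4 for each unit, where Pb is the price buyers pay.
Supply in terms of Pb becomes xs = -121 + 8(Pb + 4) = -89 + 8Pb. Setting this equal to demand: 264 - 2.8Pb = -89 + 8Pb, so Pb = 1765/54.
Sellers receive Ps = 1765/54 + 4 = 1981/54; x' = 264 − 2.8·(1765/54) = 4657/27.
The subsidy expands output by 4657/27 − 4433/27 = 224/27 past the efficient level; on those units the gap between marginal cost and willingness to pay runs from 0 up to 4.
DWL = ½ × 4 × 224/27 = 448/27.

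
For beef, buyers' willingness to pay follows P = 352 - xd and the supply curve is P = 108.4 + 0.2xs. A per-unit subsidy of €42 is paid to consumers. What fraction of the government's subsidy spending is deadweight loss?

Pre-subsidy: 352 - x = 108.4 + 0.2x gives x* = 203 and P* = 149.
With the rebate, buyers effectively pay Pb = Ps − 42, where Ps is the price sellers receive.
On the curves, Pb = 352 - x and Ps = 108.4 + 0.2x; the wedge Ps − Pb = 42 gives 108.4 + 0.2x − (352 - x) = 42, so x' = 238.
Then Pb = 352 − 1·238 = 114 and Ps = 108.4 + 0.2·238 = 156.
ΔCS = ½(203 + 238)(149 − 114) = 7717.5; ΔPS = ½(203 + 238)(156 − 149) = 1543.5.
Government spending = 42 × 238 = 9996.
DWL = ½ × 42 × (238 − 203) = 735; fraction = 735 / 9996 = 5/68.

DWL / government spending = 5/68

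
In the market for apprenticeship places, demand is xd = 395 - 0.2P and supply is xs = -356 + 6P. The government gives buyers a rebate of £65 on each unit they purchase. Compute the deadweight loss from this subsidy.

Pre-subsidy: 395 - 0.2P = -356 + 6P gives P* = 3755/31, x* = 11494/31.
With the rebate, buyers effectively pay Pb = Ps − 65, where Ps is the price sellers receive.
Demand in terms of Ps becomes xd = 395 − 0.2(Ps − 65) = 408 - 0.2Ps. Setting this equal to supply: 408 - 0.2Ps = -356 + 6Ps, so Ps = 3820/31.
Buyers pay Pb = 3820/31 − 65 = 1805/31; x' = -356 + 6·(3820/31) = 11884/31.
The subsidy expands output by 11884/31 − 11494/31 = 390/31 past the efficient level; on those units the gap between marginal cost and willingness to pay runs from 0 up to 65.
DWL = ½ × 65 × 390/31 = 12675/31.

Deadweight loss = 12675/31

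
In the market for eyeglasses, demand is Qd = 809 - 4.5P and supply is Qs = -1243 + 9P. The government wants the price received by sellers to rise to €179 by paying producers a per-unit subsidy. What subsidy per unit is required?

At a seller price of 179, quantity supplied is -1243 + 9·179 = 368.
Buyers absorb 368 only when they pay Pb with 809 − 4.5·Pb = 368, i.e. Pb = 98.
s = Ps − Pb = 179 − 98 = 81.

Required subsidy s = €81 per unit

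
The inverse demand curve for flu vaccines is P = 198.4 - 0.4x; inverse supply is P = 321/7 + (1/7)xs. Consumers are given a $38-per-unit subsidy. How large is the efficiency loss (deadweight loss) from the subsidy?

Pre-subsidy: 198.4 - 0.4x = 321/7 + (1/7)x gives x* = 281 and P* = 86.
With the rebate, buyers effectively pay Pb = Ps − 38, where Ps is the price sellers receive.
On the curves, Pb = 198.4 - 0.4x and Ps = 321/7 + (1/7)x; the wedge Ps − Pb = 38 gives 321/7 + (1/7)x − (198.4 - 0.4x) = 38, so x' = 351.
Then Pb = 198.4 − 0.4·351 = 58 and Ps = 321/7 + (1/7)·351 = 96.
The subsidy expands output by 351 − 281 = 70 past the efficient level; on those units the gap between marginal cost and willingness to pay runs from 0 up to 38.
DWL = ½ × 38 × 70 = 1330.

Deadweight loss = $1330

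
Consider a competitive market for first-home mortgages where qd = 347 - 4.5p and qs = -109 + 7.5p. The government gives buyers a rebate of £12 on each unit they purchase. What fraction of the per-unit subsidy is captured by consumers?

Pre-subsidy: 347 - 4.5p = -109 + 7.5p gives p* = 38, q* = 176.
With the rebate, buyers effectively pay pb = ps − 12, where ps is the price sellers receive.
Demand in terms of ps becomes qd = 347 − 4.5(ps − 12) = 401 - 4.5ps. Setting this equal to supply: 401 - 4.5ps = -109 + 7.5ps, so ps = 42.5.
Buyers pay pb = 42.5 − 12 = 30.5; q' = -109 + 7.5·42.5 = 209.75.
Buyers' price falls by p* − pb = 38 − 30.5 = 7.5; sellers' price rises by ps − p* = 42.5 − 38 = 4.5.
So consumers capture 7.5/12 = 0.625 of each unit of subsidy.

Consumer share = 0.625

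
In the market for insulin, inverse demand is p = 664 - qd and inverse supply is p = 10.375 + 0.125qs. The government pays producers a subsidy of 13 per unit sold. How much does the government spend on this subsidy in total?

Government cost = 69329/9

Pre-subsidy: 664 - q = 10.375 + 0.125q gives q* = 581 and p* = 83.
With the subsidy, sellers receive ps = pb + 13 for each unit, where pb is the price buyers pay.
On the curves, pb = 664 - q and ps = 10.375 + 0.125q; the wedge ps − pb = 13 gives 10.375 + 0.125q − (664 - q) = 13, so q' = 5333/9.
Then pb = 664 − 1·(5333/9) = 643/9 and ps = 10.375 + 0.125·(5333/9) = 760/9.
Government outlay = subsidy × quantity = 13 × 5333/9 = 69329/9.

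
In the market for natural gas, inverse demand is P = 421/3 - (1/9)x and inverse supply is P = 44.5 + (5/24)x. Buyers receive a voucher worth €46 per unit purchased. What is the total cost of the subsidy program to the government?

Pre-subsidy: 421/3 - (1/9)x = 44.5 + (5/24)x gives x* = 300 and P* = 107.
With the rebate, buyers effectively pay Pb = Ps − 46, where Ps is the price sellers receive.
On the curves, Pb = 421/3 - (1/9)x and Ps = 44.5 + (5/24)x; the wedge Ps − Pb = 46 gives 44.5 + (5/24)x − (421/3 - (1/9)x) = 46, so x' = 444.
Then Pb = 421/3 − (1/9)·444 = 91 and Ps = 44.5 + (5/24)·444 = 137.
Government outlay = subsidy × quantity = 46 × 444 = 20424.

Government cost = €20424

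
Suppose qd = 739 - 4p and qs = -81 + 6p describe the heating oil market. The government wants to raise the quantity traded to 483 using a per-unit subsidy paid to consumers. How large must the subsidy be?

Required subsidy s = 30 per unit

At q = 483, invert demand for the buyer price: pb = (739 − 483)/4 = 64; invert supply for the seller price: ps = (483 − (-81))/6 = 94.
The subsidy must fill the gap: s = ps − pb = 94 − 64 = 30.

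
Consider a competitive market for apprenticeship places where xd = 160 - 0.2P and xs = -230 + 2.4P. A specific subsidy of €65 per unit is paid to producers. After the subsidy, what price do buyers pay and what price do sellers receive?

Pre-subsidy: 160 - 0.2P = -230 + 2.4P gives P* = 150, x* = 130.
With the subsidy, sellers receive Ps = Pb + 65 for each unit, where Pb is the price buyers pay.
Supply in terms of Pb becomes xs = -230 + 2.4(Pb + 65) = -74 + 2.4Pb. Setting this equal to demand: 160 - 0.2Pb = -74 + 2.4Pb, so Pb = 90.
Sellers receive Ps = 90 + 65 = 155; x' = 160 − 0.2·90 = 142.

Buyers pay €90; sellers receive €155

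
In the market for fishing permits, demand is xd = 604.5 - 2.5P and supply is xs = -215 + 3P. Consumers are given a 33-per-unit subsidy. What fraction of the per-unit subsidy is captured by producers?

Producer share = 5/11

Pre-subsidy: 604.5 - 2.5P = -215 + 3P gives P* = 149, x* = 232.
With the rebate, buyers effectively pay Pb = Ps − 33, where Ps is the price sellers receive.
Demand in terms of Ps becomes xd = 604.5 − 2.5(Ps − 33) = 687 - 2.5Ps. Setting this equal to supply: 687 - 2.5Ps = -215 + 3Ps, so Ps = 164.
Buyers pay Pb = 164 − 33 = 131; x' = -215 + 3·164 = 277.
Buyers' price falls by P* − Pb = 149 − 131 = 18; sellers' price rises by Ps − P* = 164 − 149 = 15.
So producers capture 15/33 = 5/11 of each unit of subsidy.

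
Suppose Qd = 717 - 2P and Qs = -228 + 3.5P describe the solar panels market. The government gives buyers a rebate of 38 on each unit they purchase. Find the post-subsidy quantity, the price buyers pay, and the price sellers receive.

Pre-subsidy: 717 - 2P = -228 + 3.5P gives P* = 1890/11, Q* = 4107/11.
With the rebate, buyers effectively pay Pb = Ps − 38, where Ps is the price sellers receive.
Demand in terms of Ps becomes Qd = 717 − 2(Ps − 38) = 793 - 2Ps. Setting this equal to supply: 793 - 2Ps = -228 + 3.5Ps, so Ps = 2042/11.
Buyers pay Pb = 2042/11 − 38 = 1624/11; Q' = -228 + 3.5·(2042/11) = 4639/11.

Q' = 4639/11; buyers pay 1624/11; sellers receive 2042/11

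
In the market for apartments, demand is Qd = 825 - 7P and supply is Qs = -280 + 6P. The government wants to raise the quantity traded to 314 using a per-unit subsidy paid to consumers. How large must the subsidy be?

At Q = 314, invert demand for the buyer price: Pb = (825 − 314)/7 = 73; invert supply for the seller price: Ps = (314 − (-280))/6 = 99.
The subsidy must fill the gap: s = Ps − Pb = 99 − 73 = 26.

Required subsidy s = 26 per unit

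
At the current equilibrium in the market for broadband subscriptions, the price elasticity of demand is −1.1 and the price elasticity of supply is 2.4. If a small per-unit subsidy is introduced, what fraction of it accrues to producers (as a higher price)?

Producer share = 11/35

For a small subsidy around the equilibrium, the benefit split depends on the relative slopes, which at a point are proportional to the elasticities.
Buyer share = εs/(εs + |εd|) = 2.4/(2.4 + 1.1) = 24/35; seller share = |εd|/(εs + |εd|) = 11/35.
So producers capture 11/35 of the subsidy.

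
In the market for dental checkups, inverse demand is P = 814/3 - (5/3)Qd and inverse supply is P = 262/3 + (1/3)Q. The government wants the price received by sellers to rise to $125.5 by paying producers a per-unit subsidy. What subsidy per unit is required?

Required subsidy s = $45 per unit

At a seller price of 125.5, quantity supplied is -262 + 3·125.5 = 114.5.
Buyers absorb 114.5 only when they pay Pb = 814/3 − (5/3)·114.5 = 80.5.
s = Ps − Pb = 125.5 − 80.5 = 45.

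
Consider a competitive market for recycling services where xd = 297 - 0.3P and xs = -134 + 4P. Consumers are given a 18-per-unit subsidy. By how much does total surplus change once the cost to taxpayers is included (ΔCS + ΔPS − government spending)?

Net change in total surplus = -1944/43

Pre-subsidy: 297 - 0.3P = -134 + 4P gives P* = 4310/43, x* = 11478/43.
With the rebate, buyers effectively pay Pb = Ps − 18, where Ps is the price sellers receive.
Demand in terms of Ps becomes xd = 297 − 0.3(Ps − 18) = 302.4 - 0.3Ps. Setting this equal to supply: 302.4 - 0.3Ps = -134 + 4Ps, so Ps = 4364/43.
Buyers pay Pb = 4364/43 − 18 = 3590/43; x' = -134 + 4·(4364/43) = 11694/43.
ΔCS = ½(11478/43 + 11694/43)(4310/43 − 3590/43) = 8341920/1849; ΔPS = ½(11478/43 + 11694/43)(4364/43 − 4310/43) = 625644/1849.
Government spending = 18 × 11694/43 = 210492/43.
Net change = 8341920/1849 + 625644/1849 − 210492/43 = -1944/43. The loss equals the DWL triangle ½·18·216/43.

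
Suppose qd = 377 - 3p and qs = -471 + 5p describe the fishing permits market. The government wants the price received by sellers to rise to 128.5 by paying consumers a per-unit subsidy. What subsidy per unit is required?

Required subsidy s = 60 per unit

At a seller price of 128.5, quantity supplied is -471 + 5·128.5 = 171.5.
Buyers absorb 171.5 only when they pay pb with 377 − 3·pb = 171.5, i.e. pb = 68.5.
s = ps − pb = 128.5 − 68.5 = 60.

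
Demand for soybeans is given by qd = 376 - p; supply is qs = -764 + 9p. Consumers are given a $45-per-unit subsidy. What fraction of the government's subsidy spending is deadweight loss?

Pre-subsidy: 376 - p = -764 + 9p gives p* = 114, q* = 262.
With the rebate, buyers effectively pay pb = ps − 45, where ps is the price sellers receive.
Demand in terms of ps becomes qd = 376 − 1(ps − 45) = 421 - ps. Setting this equal to supply: 421 - ps = -764 + 9ps, so ps = 118.5.
Buyers pay pb = 118.5 − 45 = 73.5; q' = -764 + 9·118.5 = 302.5.
ΔCS = ½(262 + 302.5)(114 − 73.5) = 11431.125; ΔPS = ½(262 + 302.5)(118.5 − 114) = 1270.125.
Government spending = 45 × 302.5 = 13612.5.
DWL = ½ × 45 × (302.5 − 262) = 911.25; fraction = 911.25 / 13612.5 = 81/1210.

DWL / government spending = 81/1210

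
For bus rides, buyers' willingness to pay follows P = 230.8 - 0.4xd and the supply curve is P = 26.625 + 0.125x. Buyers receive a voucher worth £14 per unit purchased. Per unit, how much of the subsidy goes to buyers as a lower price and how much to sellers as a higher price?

Pre-subsidy: 230.8 - 0.4x = 26.625 + 0.125x gives x* = 8167/21 and P* = 1580/21.
With the rebate, buyers effectively pay Pb = Ps − 14, where Ps is the price sellers receive.
On the curves, Pb = 230.8 - 0.4x and Ps = 26.625 + 0.125x; the wedge Ps − Pb = 14 gives 26.625 + 0.125x − (230.8 - 0.4x) = 14, so x' = 2909/7.
Then Pb = 230.8 − 0.4·(2909/7) = 452/7 and Ps = 26.625 + 0.125·(2909/7) = 550/7.
Buyers' price falls by P* − Pb = 1580/21 − 452/7 = 32/3; sellers' price rises by Ps − P* = 550/7 − 1580/21 = 10/3.

Buyers gain 32/3 per unit; sellers gain 10/3 per unit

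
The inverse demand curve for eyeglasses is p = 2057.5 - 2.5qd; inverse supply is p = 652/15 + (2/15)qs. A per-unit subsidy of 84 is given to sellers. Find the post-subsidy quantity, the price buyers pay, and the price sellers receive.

Pre-subsidy: 2057.5 - 2.5q = 652/15 + (2/15)q gives q* = 60421/79 and p* = 11490/79.
With the subsidy, sellers receive ps = pb + 84 for each unit, where pb is the price buyers pay.
On the curves, pb = 2057.5 - 2.5q and ps = 652/15 + (2/15)q; the wedge ps − pb = 84 gives 652/15 + (2/15)q − (2057.5 - 2.5q) = 84, so q' = 62941/79.
Then pb = 2057.5 − 2.5·(62941/79) = 5190/79 and ps = 652/15 + (2/15)·(62941/79) = 11826/79.

q' = 62941/79; buyers pay 5190/79; sellers receive 11826/79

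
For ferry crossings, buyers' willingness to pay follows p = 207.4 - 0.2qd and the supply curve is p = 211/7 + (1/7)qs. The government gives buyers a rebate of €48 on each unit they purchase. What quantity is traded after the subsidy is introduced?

Pre-subsidy: 207.4 - 0.2q = 211/7 + (1/7)q gives q* = 517 and p* = 104.
With the rebate, buyers effectively pay pb = ps − 48, where ps is the price sellers receive.
On the curves, pb = 207.4 - 0.2q and ps = 211/7 + (1/7)q; the wedge ps − pb = 48 gives 211/7 + (1/7)q − (207.4 - 0.2q) = 48, so q' = 657.
Then pb = 207.4 − 0.2·657 = 76 and ps = 211/7 + (1/7)·657 = 124.

q' = 657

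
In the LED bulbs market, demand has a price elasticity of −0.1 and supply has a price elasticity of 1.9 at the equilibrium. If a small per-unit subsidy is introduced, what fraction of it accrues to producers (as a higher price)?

For a small subsidy around the equilibrium, the benefit split depends on the relative slopes, which at a point are proportional to the elasticities.
Buyer share = εs/(εs + |εd|) = 1.9/(1.9 + 0.1) = 0.95; seller share = |εd|/(εs + |εd|) = 0.05.
So producers capture 0.05 of the subsidy.

Producer share = 0.05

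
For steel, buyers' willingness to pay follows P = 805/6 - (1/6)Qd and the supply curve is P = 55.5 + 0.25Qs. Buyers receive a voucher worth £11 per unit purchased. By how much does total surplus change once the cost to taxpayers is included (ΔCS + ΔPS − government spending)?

Net change in total surplus = -£145.2

Pre-subsidy: 805/6 - (1/6)Q = 55.5 + 0.25Q gives Q* = 188.8 and P* = 102.7.
With the rebate, buyers effectively pay Pb = Ps − 11, where Ps is the price sellers receive.
On the curves, Pb = 805/6 - (1/6)Q and Ps = 55.5 + 0.25Q; the wedge Ps − Pb = 11 gives 55.5 + 0.25Q − (805/6 - (1/6)Q) = 11, so Q' = 215.2.
Then Pb = 805/6 − (1/6)·215.2 = 98.3 and Ps = 55.5 + 0.25·215.2 = 109.3.
ΔCS = ½(188.8 + 215.2)(102.7 − 98.3) = 888.8; ΔPS = ½(188.8 + 215.2)(109.3 − 102.7) = 1333.2.
Government spending = 11 × 215.2 = 2367.2.
Net change = 888.8 + 1333.2 − 2367.2 = -145.2. The loss equals the DWL triangle ½·11·26.4.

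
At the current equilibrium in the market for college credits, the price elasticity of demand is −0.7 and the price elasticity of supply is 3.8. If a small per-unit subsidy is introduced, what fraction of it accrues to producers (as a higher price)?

For a small subsidy around the equilibrium, the benefit split depends on the relative slopes, which at a point are proportional to the elasticities.
Buyer share = εs/(εs + |εd|) = 3.8/(3.8 + 0.7) = 38/45; seller share = |εd|/(εs + |εd|) = 7/45.
So producers capture 7/45 of the subsidy.

Producer share = 7/45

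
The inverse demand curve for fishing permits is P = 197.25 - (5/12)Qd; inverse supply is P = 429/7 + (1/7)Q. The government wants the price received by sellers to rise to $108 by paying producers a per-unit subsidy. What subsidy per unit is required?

Required subsidy s = $47 per unit

At a seller price of 108, quantity supplied is -429 + 7·108 = 327.
Buyers absorb 327 only when they pay Pb = 197.25 − (5/12)·327 = 61.
s = Ps − Pb = 108 − 61 = 47.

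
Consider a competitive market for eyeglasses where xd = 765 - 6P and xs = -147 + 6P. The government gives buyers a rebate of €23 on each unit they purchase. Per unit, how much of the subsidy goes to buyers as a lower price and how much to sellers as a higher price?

Buyers gain €11.5 per unit; sellers gain €11.5 per unit

Pre-subsidy: 765 - 6P = -147 + 6P gives P* = 76, x* = 309.
With the rebate, buyers effectively pay Pb = Ps − 23, where Ps is the price sellers receive.
Demand in terms of Ps becomes xd = 765 − 6(Ps − 23) = 903 - 6Ps. Setting this equal to supply: 903 - 6Ps = -147 + 6Ps, so Ps = 87.5.
Buyers pay Pb = 87.5 − 23 = 64.5; x' = -147 + 6·87.5 = 378.
Buyers' price falls by P* − Pb = 76 − 64.5 = 11.5; sellers' price rises by Ps − P* = 87.5 − 76 = 11.5.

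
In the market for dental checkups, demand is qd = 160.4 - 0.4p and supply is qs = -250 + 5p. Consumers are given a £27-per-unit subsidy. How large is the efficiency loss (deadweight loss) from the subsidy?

Pre-subsidy: 160.4 - 0.4p = -250 + 5p gives p* = 76, q* = 130.
With the rebate, buyers effectively pay pb = ps − 27, where ps is the price sellers receive.
Demand in terms of ps becomes qd = 160.4 − 0.4(ps − 27) = 171.2 - 0.4ps. Setting this equal to supply: 171.2 - 0.4ps = -250 + 5ps, so ps = 78.
Buyers pay pb = 78 − 27 = 51; q' = -250 + 5·78 = 140.
The subsidy expands output by 140 − 130 = 10 past the efficient level; on those units the gap between marginal cost and willingness to pay runs from 0 up to 27.
DWL = ½ × 27 × 10 = 135.

Deadweight loss = £135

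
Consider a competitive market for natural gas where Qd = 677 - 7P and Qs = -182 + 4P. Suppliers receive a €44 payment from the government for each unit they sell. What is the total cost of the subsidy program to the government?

Pre-subsidy: 677 - 7P = -182 + 4P gives P* = 859/11, Q* = 1434/11.
With the subsidy, sellers receive Ps = Pb + 44 for each unit, where Pb is the price buyers pay.
Supply in terms of Pb becomes Qs = -182 + 4(Pb + 44) = -6 + 4Pb. Setting this equal to demand: 677 - 7Pb = -6 + 4Pb, so Pb = 683/11.
Sellers receive Ps = 683/11 + 44 = 1167/11; Q' = 677 − 7·(683/11) = 2666/11.
Government outlay = subsidy × quantity = 44 × 2666/11 = 10664.

Government cost = €10664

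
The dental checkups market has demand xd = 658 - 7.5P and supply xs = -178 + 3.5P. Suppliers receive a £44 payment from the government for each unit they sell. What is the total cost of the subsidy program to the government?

Pre-subsidy: 658 - 7.5P = -178 + 3.5P gives P* = 76, x* = 88.
With the subsidy, sellers receive Ps = Pb + 44 for each unit, where Pb is the price buyers pay.
Supply in terms of Pb becomes xs = -178 + 3.5(Pb + 44) = -24 + 3.5Pb. Setting this equal to demand: 658 - 7.5Pb = -24 + 3.5Pb, so Pb = 62.
Sellers receive Ps = 62 + 44 = 106; x' = 658 − 7.5·62 = 193.
Government outlay = subsidy × quantity = 44 × 193 = 8492.

Government cost = £8492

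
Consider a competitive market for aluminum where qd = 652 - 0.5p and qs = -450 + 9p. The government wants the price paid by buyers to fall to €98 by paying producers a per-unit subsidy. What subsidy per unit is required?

At a buyer price of 98, quantity demanded is 652 − 0.5·98 = 603.
Sellers supply 603 only when they receive ps with -450 + 9·ps = 603, i.e. ps = 117.
s = ps − pb = 117 − 98 = 19.

Required subsidy s = €19 per unit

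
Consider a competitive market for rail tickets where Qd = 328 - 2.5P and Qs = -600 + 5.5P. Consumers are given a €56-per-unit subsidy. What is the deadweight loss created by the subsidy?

Pre-subsidy: 328 - 2.5P = -600 + 5.5P gives P* = 116, Q* = 38.
With the rebate, buyers effectively pay Pb = Ps − 56, where Ps is the price sellers receive.
Demand in terms of Ps becomes Qd = 328 − 2.5(Ps − 56) = 468 - 2.5Ps. Setting this equal to supply: 468 - 2.5Ps = -600 + 5.5Ps, so Ps = 133.5.
Buyers pay Pb = 133.5 − 56 = 77.5; Q' = -600 + 5.5·133.5 = 134.25.
The subsidy expands output by 134.25 − 38 = 96.25 past the efficient level; on those units the gap between marginal cost and willingness to pay runs from 0 up to 56.
DWL = ½ × 56 × 96.25 = 2695.

Deadweight loss = €2695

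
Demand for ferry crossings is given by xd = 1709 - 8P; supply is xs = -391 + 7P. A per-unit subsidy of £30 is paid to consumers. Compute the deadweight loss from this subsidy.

Deadweight loss = £1680

Pre-subsidy: 1709 - 8P = -391 + 7P gives P* = 140, x* = 589.
With the rebate, buyers effectively pay Pb = Ps − 30, where Ps is the price sellers receive.
Demand in terms of Ps becomes xd = 1709 − 8(Ps − 30) = 1949 - 8Ps. Setting this equal to supply: 1949 - 8Ps = -391 + 7Ps, so Ps = 156.
Buyers pay Pb = 156 − 30 = 126; x' = -391 + 7·156 = 701.
The subsidy expands output by 701 − 589 = 112 past the efficient level; on those units the gap between marginal cost and willingness to pay runs from 0 up to 30.
DWL = ½ × 30 × 112 = 1680.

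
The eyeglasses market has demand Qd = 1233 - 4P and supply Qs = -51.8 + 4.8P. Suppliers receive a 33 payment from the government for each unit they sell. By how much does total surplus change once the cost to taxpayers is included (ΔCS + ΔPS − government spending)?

Pre-subsidy: 1233 - 4P = -51.8 + 4.8P gives P* = 146, Q* = 649.
With the subsidy, sellers receive Ps = Pb + 33 for each unit, where Pb is the price buyers pay.
Supply in terms of Pb becomes Qs = -51.8 + 4.8(Pb + 33) = 106.6 + 4.8Pb. Setting this equal to demand: 1233 - 4Pb = 106.6 + 4.8Pb, so Pb = 128.
Sellers receive Ps = 128 + 33 = 161; Q' = 1233 − 4·128 = 721.
ΔCS = ½(649 + 721)(146 − 128) = 12330; ΔPS = ½(649 + 721)(161 − 146) = 10275.
Government spending = 33 × 721 = 23793.
Net change = 12330 + 10275 − 23793 = -1188. The loss equals the DWL triangle ½·33·72.

Net change in total surplus = -1188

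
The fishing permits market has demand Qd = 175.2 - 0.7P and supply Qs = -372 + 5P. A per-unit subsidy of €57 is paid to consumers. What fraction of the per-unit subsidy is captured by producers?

Producer share = 7/57

Pre-subsidy: 175.2 - 0.7P = -372 + 5P gives P* = 96, Q* = 108.
With the rebate, buyers effectively pay Pb = Ps − 57, where Ps is the price sellers receive.
Demand in terms of Ps becomes Qd = 175.2 − 0.7(Ps − 57) = 215.1 - 0.7Ps. Setting this equal to supply: 215.1 - 0.7Ps = -372 + 5Ps, so Ps = 103.
Buyers pay Pb = 103 − 57 = 46; Q' = -372 + 5·103 = 143.
Buyers' price falls by P* − Pb = 96 − 46 = 50; sellers' price rises by Ps − P* = 103 − 96 = 7.
So producers capture 7/57 = 7/57 of each unit of subsidy.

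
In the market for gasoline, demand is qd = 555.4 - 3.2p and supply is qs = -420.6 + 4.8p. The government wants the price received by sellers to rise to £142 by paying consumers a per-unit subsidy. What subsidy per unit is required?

Required subsidy s = £50 per unit

At a seller price of 142, quantity supplied is -420.6 + 4.8·142 = 261.
Buyers absorb 261 only when they pay pb with 555.4 − 3.2·pb = 261, i.e. pb = 92.
s = ps − pb = 142 − 92 = 50.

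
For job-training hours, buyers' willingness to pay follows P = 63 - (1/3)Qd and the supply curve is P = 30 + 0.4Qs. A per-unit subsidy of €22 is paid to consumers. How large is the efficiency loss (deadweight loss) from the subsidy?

Deadweight loss = €330

Pre-subsidy: 63 - (1/3)Q = 30 + 0.4Q gives Q* = 45 and P* = 48.
With the rebate, buyers effectively pay Pb = Ps − 22, where Ps is the price sellers receive.
On the curves, Pb = 63 - (1/3)Q and Ps = 30 + 0.4Q; the wedge Ps − Pb = 22 gives 30 + 0.4Q − (63 - (1/3)Q) = 22, so Q' = 75.
Then Pb = 63 − (1/3)·75 = 38 and Ps = 30 + 0.4·75 = 60.
The subsidy expands output by 75 − 45 = 30 past the efficient level; on those units the gap between marginal cost and willingness to pay runs from 0 up to 22.
DWL = ½ × 22 × 30 = 330.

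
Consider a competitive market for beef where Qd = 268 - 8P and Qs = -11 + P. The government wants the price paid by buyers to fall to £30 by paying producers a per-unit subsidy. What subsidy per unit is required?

Required subsidy s = £9 per unit

At a buyer price of 30, quantity demanded is 268 − 8·30 = 28.
Sellers supply 28 only when they receive Ps with -11 + 1·Ps = 28, i.e. Ps = 39.
s = Ps − Pb = 39 − 30 = 9.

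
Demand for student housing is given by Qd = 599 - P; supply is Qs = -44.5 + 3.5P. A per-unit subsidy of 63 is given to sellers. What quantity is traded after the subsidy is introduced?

Q' = 505

Pre-subsidy: 599 - P = -44.5 + 3.5P gives P* = 143, Q* = 456.
With the subsidy, sellers receive Ps = Pb + 63 for each unit, where Pb is the price buyers pay.
Supply in terms of Pb becomes Qs = -44.5 + 3.5(Pb + 63) = 176 + 3.5Pb. Setting this equal to demand: 599 - Pb = 176 + 3.5Pb, so Pb = 94.
Sellers receive Ps = 94 + 63 = 157; Q' = 599 − 1·94 = 505.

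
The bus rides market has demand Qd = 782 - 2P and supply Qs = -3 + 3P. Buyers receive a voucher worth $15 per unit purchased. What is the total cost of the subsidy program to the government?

Pre-subsidy: 782 - 2P = -3 + 3P gives P* = 157, Q* = 468.
With the rebate, buyers effectively pay Pb = Ps − 15, where Ps is the price sellers receive.
Demand in terms of Ps becomes Qd = 782 − 2(Ps − 15) = 812 - 2Ps. Setting this equal to supply: 812 - 2Ps = -3 + 3Ps, so Ps = 163.
Buyers pay Pb = 163 − 15 = 148; Q' = -3 + 3·163 = 486.
Government outlay = subsidy × quantity = 15 × 486 = 7290.

Government cost = $7290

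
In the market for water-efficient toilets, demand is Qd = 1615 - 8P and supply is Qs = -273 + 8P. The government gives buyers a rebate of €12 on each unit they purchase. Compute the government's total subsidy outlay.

Pre-subsidy: 1615 - 8P = -273 + 8P gives P* = 118, Q* = 671.
With the rebate, buyers effectively pay Pb = Ps − 12, where Ps is the price sellers receive.
Demand in terms of Ps becomes Qd = 1615 − 8(Ps − 12) = 1711 - 8Ps. Setting this equal to supply: 1711 - 8Ps = -273 + 8Ps, so Ps = 124.
Buyers pay Pb = 124 − 12 = 112; Q' = -273 + 8·124 = 719.
Government outlay = subsidy × quantity = 12 × 719 = 8628.

Government cost = €8628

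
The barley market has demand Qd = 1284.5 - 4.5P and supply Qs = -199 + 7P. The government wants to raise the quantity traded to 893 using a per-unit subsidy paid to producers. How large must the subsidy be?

At Q = 893, invert demand for the buyer price: Pb = (1284.5 − 893)/4.5 = 87; invert supply for the seller price: Ps = (893 − (-199))/7 = 156.
The subsidy must fill the gap: s = Ps − Pb = 156 − 87 = 69.

Required subsidy s = 69 per unit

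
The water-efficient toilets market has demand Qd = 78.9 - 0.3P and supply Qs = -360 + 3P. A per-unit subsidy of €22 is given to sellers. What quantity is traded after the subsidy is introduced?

Pre-subsidy: 78.9 - 0.3P = -360 + 3P gives P* = 133, Q* = 39.
With the subsidy, sellers receive Ps = Pb + 22 for each unit, where Pb is the price buyers pay.
Supply in terms of Pb becomes Qs = -360 + 3(Pb + 22) = -294 + 3Pb. Setting this equal to demand: 78.9 - 0.3Pb = -294 + 3Pb, so Pb = 113.
Sellers receive Ps = 113 + 22 = 135; Q' = 78.9 − 0.3·113 = 45.

Q' = 45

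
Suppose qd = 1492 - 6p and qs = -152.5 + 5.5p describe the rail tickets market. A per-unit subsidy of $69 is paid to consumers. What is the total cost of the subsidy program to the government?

Pre-subsidy: 1492 - 6p = -152.5 + 5.5p gives p* = 143, q* = 634.
With the rebate, buyers effectively pay pb = ps − 69, where ps is the price sellers receive.
Demand in terms of ps becomes qd = 1492 − 6(ps − 69) = 1906 - 6ps. Setting this equal to supply: 1906 - 6ps = -152.5 + 5.5ps, so ps = 179.
Buyers pay pb = 179 − 69 = 110; q' = -152.5 + 5.5·179 = 832.
Government outlay = subsidy × quantity = 69 × 832 = 57408.

Government cost = $57408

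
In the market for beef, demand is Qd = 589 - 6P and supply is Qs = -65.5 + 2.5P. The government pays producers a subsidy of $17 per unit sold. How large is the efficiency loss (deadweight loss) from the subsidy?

Pre-subsidy: 589 - 6P = -65.5 + 2.5P gives P* = 77, Q* = 127.
With the subsidy, sellers receive Ps = Pb + 17 for each unit, where Pb is the price buyers pay.
Supply in terms of Pb becomes Qs = -65.5 + 2.5(Pb + 17) = -23 + 2.5Pb. Setting this equal to demand: 589 - 6Pb = -23 + 2.5Pb, so Pb = 72.
Sellers receive Ps = 72 + 17 = 89; Q' = 589 − 6·72 = 157.
The subsidy expands output by 157 − 127 = 30 past the efficient level; on those units the gap between marginal cost and willingness to pay runs from 0 up to 17.
DWL = ½ × 17 × 30 = 255.

Deadweight loss = $255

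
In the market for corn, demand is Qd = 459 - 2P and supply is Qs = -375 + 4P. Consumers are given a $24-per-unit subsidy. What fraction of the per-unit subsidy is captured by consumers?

Pre-subsidy: 459 - 2P = -375 + 4P gives P* = 139, Q* = 181.
With the rebate, buyers effectively pay Pb = Ps − 24, where Ps is the price sellers receive.
Demand in terms of Ps becomes Qd = 459 − 2(Ps − 24) = 507 - 2Ps. Setting this equal to supply: 507 - 2Ps = -375 + 4Ps, so Ps = 147.
Buyers pay Pb = 147 − 24 = 123; Q' = -375 + 4·147 = 213.
Buyers' price falls by P* − Pb = 139 − 123 = 16; sellers' price rises by Ps − P* = 147 − 139 = 8.
So consumers capture 16/24 = 2/3 of each unit of subsidy.

Consumer share = 2/3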